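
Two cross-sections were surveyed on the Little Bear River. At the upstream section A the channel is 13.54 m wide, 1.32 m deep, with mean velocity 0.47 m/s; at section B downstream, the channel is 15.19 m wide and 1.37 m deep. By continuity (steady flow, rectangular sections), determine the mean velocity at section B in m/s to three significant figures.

0.404 m/s

Q = A₁V₁ = (13.54×1.32) × 0.47 = 8.400 m³/s
A₂ = 15.19 × 1.37 = 20.81 m²
V₂ = Q/A₂ = 8.400/20.81 = 0.4037 m/s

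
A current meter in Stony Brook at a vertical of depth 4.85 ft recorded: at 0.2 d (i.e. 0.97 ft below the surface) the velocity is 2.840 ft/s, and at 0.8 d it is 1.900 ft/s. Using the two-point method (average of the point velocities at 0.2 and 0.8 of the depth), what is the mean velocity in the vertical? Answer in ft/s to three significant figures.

v̄ = (2.840 + 1.900) / 2 = 2.370 ft/s

2.37 ft/s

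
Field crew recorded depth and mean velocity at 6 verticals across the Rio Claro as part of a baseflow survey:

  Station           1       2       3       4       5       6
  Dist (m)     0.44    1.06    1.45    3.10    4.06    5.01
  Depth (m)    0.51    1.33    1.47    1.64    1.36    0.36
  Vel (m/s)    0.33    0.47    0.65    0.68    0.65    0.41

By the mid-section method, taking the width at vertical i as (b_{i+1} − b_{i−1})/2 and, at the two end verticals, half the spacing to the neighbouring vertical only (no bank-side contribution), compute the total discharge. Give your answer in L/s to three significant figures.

w_1 = (1.06 − 0.44)/2 = 0.31 m; q_1 = 0.33 × 0.51 × 0.31 = 0.05217 m³/s
w_2 = (1.45 − 0.44)/2 = 0.505 m; q_2 = 0.47 × 1.33 × 0.505 = 0.3157 m³/s
w_3 = (3.10 − 1.06)/2 = 1.02 m; q_3 = 0.65 × 1.47 × 1.02 = 0.9746 m³/s
w_4 = (4.06 − 1.45)/2 = 1.305 m; q_4 = 0.68 × 1.64 × 1.305 = 1.455 m³/s
w_5 = (5.01 − 3.10)/2 = 0.955 m; q_5 = 0.65 × 1.36 × 0.955 = 0.8442 m³/s
w_6 = (5.01 − 4.06)/2 = 0.475 m; q_6 = 0.41 × 0.36 × 0.475 = 0.07011 m³/s
Q = Σ qᵢ = 3.712 m³/s
= 3.712 × 1000 = 3712 L/s

3710 L/s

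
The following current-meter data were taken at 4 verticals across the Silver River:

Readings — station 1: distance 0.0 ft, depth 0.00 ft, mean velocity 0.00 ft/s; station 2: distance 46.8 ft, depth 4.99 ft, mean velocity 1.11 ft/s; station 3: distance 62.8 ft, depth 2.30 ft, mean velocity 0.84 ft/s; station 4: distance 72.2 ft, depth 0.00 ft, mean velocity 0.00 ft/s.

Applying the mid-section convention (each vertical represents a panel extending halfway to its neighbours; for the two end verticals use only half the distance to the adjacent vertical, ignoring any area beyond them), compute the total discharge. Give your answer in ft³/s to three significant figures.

w_2 = (62.8 − 0.0)/2 = 31.4 ft; q_2 = 1.11 × 4.99 × 31.4 = 173.9 ft³/s
w_3 = (72.2 − 46.8)/2 = 12.7 ft; q_3 = 0.84 × 2.30 × 12.7 = 24.54 ft³/s
Stations 1, 4 contribute zero (depth or velocity is 0).
Q = Σ qᵢ = 198.5 ft³/s

198 ft³/s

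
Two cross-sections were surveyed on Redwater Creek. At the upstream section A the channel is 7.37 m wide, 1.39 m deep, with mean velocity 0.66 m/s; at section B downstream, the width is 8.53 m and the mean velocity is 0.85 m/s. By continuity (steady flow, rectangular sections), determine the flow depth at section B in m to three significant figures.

0.933 m

Q = A₁V₁ = (7.37×1.39) × 0.66 = 6.761 m³/s
d₂ = Q/(b₂ V₂) = 6.761/(8.53×0.85) = 0.9325 m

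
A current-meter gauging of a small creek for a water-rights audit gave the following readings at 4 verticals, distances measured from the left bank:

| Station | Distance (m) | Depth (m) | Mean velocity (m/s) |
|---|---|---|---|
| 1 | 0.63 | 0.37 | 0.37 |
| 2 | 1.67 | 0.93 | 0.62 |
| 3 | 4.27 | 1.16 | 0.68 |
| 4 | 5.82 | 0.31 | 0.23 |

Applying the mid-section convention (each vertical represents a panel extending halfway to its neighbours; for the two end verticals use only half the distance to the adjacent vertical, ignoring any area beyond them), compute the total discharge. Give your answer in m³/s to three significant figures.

2.81 m³/s

w_1 = (1.67 − 0.63)/2 = 0.52 m; q_1 = 0.37 × 0.37 × 0.52 = 0.07119 m³/s
w_2 = (4.27 − 0.63)/2 = 1.82 m; q_2 = 0.62 × 0.93 × 1.82 = 1.049 m³/s
w_3 = (5.82 − 1.67)/2 = 2.075 m; q_3 = 0.68 × 1.16 × 2.075 = 1.637 m³/s
w_4 = (5.82 − 4.27)/2 = 0.775 m; q_4 = 0.23 × 0.31 × 0.775 = 0.05526 m³/s
Q = Σ qᵢ = 2.813 m³/s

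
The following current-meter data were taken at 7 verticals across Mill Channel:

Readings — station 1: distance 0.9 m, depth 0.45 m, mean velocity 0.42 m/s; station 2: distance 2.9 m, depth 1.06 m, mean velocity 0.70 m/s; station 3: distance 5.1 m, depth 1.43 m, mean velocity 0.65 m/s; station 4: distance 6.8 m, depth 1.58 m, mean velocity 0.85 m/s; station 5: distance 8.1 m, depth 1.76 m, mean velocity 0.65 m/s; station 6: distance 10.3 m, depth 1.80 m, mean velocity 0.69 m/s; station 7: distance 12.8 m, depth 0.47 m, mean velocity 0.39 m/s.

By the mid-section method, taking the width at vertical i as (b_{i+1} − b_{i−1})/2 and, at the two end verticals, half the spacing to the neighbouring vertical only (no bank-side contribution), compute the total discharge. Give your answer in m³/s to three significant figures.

10.7 m³/s

w_1 = (2.9 − 0.9)/2 = 1 m; q_1 = 0.42 × 0.45 × 1 = 0.1890 m³/s
w_2 = (5.1 − 0.9)/2 = 2.1 m; q_2 = 0.70 × 1.06 × 2.1 = 1.558 m³/s
w_3 = (6.8 − 2.9)/2 = 1.95 m; q_3 = 0.65 × 1.43 × 1.95 = 1.813 m³/s
w_4 = (8.1 − 5.1)/2 = 1.5 m; q_4 = 0.85 × 1.58 × 1.5 = 2.015 m³/s
w_5 = (10.3 − 6.8)/2 = 1.75 m; q_5 = 0.65 × 1.76 × 1.75 = 2.002 m³/s
w_6 = (12.8 − 8.1)/2 = 2.35 m; q_6 = 0.69 × 1.80 × 2.35 = 2.919 m³/s
w_7 = (12.8 − 10.3)/2 = 1.25 m; q_7 = 0.39 × 0.47 × 1.25 = 0.2291 m³/s
Q = Σ qᵢ = 10.72 m³/s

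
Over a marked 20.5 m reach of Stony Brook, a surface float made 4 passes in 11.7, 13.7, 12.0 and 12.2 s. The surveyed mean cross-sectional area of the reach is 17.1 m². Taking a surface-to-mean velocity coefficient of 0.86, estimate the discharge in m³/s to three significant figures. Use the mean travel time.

t̄ = (11.7 + 13.7 + 12.0 + 12.2) / 4 = 12.4 s
v_surface = L / t̄ = 20.5 / 12.4 = 1.653 m/s
v_mean = 0.86 × 1.653 = 1.422 m/s
Q = A × v_mean = 17.1 × 1.422 = 24.31 m³/s

24.3 m³/s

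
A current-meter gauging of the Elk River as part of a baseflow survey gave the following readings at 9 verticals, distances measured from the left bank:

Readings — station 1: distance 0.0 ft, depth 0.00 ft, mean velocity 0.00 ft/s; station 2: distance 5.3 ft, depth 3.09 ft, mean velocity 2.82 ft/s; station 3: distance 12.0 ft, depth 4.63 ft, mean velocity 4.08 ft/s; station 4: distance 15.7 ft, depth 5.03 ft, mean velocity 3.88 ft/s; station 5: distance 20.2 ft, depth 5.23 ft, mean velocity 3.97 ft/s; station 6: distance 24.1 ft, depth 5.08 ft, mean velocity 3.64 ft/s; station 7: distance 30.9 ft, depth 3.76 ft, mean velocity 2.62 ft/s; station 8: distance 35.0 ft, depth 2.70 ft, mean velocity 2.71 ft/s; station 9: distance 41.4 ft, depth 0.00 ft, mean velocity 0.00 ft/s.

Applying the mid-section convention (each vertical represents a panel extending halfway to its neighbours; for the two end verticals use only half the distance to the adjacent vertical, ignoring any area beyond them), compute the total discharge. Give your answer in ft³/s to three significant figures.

509 ft³/s

w_2 = (12.0 − 0.0)/2 = 6 ft; q_2 = 2.82 × 3.09 × 6 = 52.28 ft³/s
w_3 = (15.7 − 5.3)/2 = 5.2 ft; q_3 = 4.08 × 4.63 × 5.2 = 98.23 ft³/s
w_4 = (20.2 − 12.0)/2 = 4.1 ft; q_4 = 3.88 × 5.03 × 4.1 = 80.02 ft³/s
w_5 = (24.1 − 15.7)/2 = 4.2 ft; q_5 = 3.97 × 5.23 × 4.2 = 87.21 ft³/s
w_6 = (30.9 − 20.2)/2 = 5.35 ft; q_6 = 3.64 × 5.08 × 5.35 = 98.93 ft³/s
w_7 = (35.0 − 24.1)/2 = 5.45 ft; q_7 = 2.62 × 3.76 × 5.45 = 53.69 ft³/s
w_8 = (41.4 − 30.9)/2 = 5.25 ft; q_8 = 2.71 × 2.70 × 5.25 = 38.41 ft³/s
Stations 1, 9 contribute zero (depth or velocity is 0).
Q = Σ qᵢ = 508.8 ft³/s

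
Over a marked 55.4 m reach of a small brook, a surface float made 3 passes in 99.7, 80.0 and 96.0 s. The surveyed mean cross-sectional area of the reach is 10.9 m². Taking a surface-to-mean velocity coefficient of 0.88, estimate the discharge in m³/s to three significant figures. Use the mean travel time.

5.78 m³/s

t̄ = (99.7 + 80.0 + 96.0) / 3 = 91.9 s
v_surface = L / t̄ = 55.4 / 91.9 = 0.6028 m/s
v_mean = 0.88 × 0.6028 = 0.5305 m/s
Q = A × v_mean = 10.9 × 0.5305 = 5.782 m³/s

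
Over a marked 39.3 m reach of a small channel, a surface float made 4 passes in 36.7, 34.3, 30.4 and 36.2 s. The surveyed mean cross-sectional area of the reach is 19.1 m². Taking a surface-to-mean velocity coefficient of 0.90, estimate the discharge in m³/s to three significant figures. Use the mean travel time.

19.6 m³/s

t̄ = (36.7 + 34.3 + 30.4 + 36.2) / 4 = 34.4 s
v_surface = L / t̄ = 39.3 / 34.4 = 1.142 m/s
v_mean = 0.90 × 1.142 = 1.028 m/s
Q = A × v_mean = 19.1 × 1.028 = 19.64 m³/s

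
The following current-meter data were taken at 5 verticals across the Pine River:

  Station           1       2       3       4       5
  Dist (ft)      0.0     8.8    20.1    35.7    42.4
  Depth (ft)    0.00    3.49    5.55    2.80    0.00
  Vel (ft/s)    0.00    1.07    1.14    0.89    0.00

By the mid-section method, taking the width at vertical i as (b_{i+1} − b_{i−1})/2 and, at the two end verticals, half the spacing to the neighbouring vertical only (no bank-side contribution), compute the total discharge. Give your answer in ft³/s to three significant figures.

150 ft³/s

w_2 = (20.1 − 0.0)/2 = 10.05 ft; q_2 = 1.07 × 3.49 × 10.05 = 37.53 ft³/s
w_3 = (35.7 − 8.8)/2 = 13.45 ft; q_3 = 1.14 × 5.55 × 13.45 = 85.10 ft³/s
w_4 = (42.4 − 20.1)/2 = 11.15 ft; q_4 = 0.89 × 2.80 × 11.15 = 27.79 ft³/s
Stations 1, 5 contribute zero (depth or velocity is 0).
Q = Σ qᵢ = 150.4 ft³/s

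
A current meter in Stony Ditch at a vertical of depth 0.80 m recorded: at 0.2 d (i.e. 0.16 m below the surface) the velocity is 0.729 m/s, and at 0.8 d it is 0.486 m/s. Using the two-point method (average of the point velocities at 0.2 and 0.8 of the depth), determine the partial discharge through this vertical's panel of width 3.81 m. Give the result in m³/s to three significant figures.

1.85 m³/s

v̄ = (0.729 + 0.486) / 2 = 0.6075 m/s
q = v̄ × d × w = 0.6075 × 0.80 × 3.81 = 1.852 m³/s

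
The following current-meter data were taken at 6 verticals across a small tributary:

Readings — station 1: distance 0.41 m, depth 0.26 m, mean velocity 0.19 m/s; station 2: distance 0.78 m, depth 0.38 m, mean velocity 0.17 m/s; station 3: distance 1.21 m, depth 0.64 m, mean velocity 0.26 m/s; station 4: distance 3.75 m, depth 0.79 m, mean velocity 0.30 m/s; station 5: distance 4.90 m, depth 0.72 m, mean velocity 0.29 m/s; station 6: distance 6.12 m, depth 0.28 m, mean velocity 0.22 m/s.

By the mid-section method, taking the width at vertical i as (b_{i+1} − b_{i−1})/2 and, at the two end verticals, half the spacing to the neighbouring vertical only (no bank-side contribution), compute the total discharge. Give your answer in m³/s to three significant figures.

1.00 m³/s

w_1 = (0.78 − 0.41)/2 = 0.185 m; q_1 = 0.19 × 0.26 × 0.185 = 0.009139 m³/s
w_2 = (1.21 − 0.41)/2 = 0.4 m; q_2 = 0.17 × 0.38 × 0.4 = 0.02584 m³/s
w_3 = (3.75 − 0.78)/2 = 1.485 m; q_3 = 0.26 × 0.64 × 1.485 = 0.2471 m³/s
w_4 = (4.90 − 1.21)/2 = 1.845 m; q_4 = 0.30 × 0.79 × 1.845 = 0.4373 m³/s
w_5 = (6.12 − 3.75)/2 = 1.185 m; q_5 = 0.29 × 0.72 × 1.185 = 0.2474 m³/s
w_6 = (6.12 − 4.90)/2 = 0.61 m; q_6 = 0.22 × 0.28 × 0.61 = 0.03758 m³/s
Q = Σ qᵢ = 1.004 m³/s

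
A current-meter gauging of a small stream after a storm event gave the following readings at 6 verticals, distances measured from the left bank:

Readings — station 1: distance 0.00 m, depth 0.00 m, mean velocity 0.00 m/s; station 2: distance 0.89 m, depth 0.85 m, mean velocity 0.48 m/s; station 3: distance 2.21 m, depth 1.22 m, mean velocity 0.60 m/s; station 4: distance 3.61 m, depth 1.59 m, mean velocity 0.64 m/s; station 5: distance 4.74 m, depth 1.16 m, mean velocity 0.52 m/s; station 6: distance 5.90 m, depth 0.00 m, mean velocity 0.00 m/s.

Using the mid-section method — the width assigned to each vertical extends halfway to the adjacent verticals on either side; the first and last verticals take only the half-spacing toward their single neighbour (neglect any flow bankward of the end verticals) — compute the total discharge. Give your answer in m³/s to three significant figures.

w_2 = (2.21 − 0.00)/2 = 1.105 m; q_2 = 0.48 × 0.85 × 1.105 = 0.4508 m³/s
w_3 = (3.61 − 0.89)/2 = 1.36 m; q_3 = 0.60 × 1.22 × 1.36 = 0.9955 m³/s
w_4 = (4.74 − 2.21)/2 = 1.265 m; q_4 = 0.64 × 1.59 × 1.265 = 1.287 m³/s
w_5 = (5.90 − 3.61)/2 = 1.145 m; q_5 = 0.52 × 1.16 × 1.145 = 0.6907 m³/s
Stations 1, 6 contribute zero (depth or velocity is 0).
Q = Σ qᵢ = 3.424 m³/s

3.42 m³/s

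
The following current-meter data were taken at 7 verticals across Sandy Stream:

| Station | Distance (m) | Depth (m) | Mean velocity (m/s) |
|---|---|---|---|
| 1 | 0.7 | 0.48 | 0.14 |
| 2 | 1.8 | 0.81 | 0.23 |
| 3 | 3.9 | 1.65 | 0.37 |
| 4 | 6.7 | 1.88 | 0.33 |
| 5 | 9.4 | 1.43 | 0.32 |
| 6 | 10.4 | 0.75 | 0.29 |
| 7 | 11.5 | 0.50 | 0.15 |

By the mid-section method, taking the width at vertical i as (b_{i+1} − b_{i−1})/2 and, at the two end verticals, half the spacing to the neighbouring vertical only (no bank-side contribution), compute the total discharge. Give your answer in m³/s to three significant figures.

4.65 m³/s

w_1 = (1.8 − 0.7)/2 = 0.55 m; q_1 = 0.14 × 0.48 × 0.55 = 0.03696 m³/s
w_2 = (3.9 − 0.7)/2 = 1.6 m; q_2 = 0.23 × 0.81 × 1.6 = 0.2981 m³/s
w_3 = (6.7 − 1.8)/2 = 2.45 m; q_3 = 0.37 × 1.65 × 2.45 = 1.496 m³/s
w_4 = (9.4 − 3.9)/2 = 2.75 m; q_4 = 0.33 × 1.88 × 2.75 = 1.706 m³/s
w_5 = (10.4 − 6.7)/2 = 1.85 m; q_5 = 0.32 × 1.43 × 1.85 = 0.8466 m³/s
w_6 = (11.5 − 9.4)/2 = 1.05 m; q_6 = 0.29 × 0.75 × 1.05 = 0.2284 m³/s
w_7 = (11.5 − 10.4)/2 = 0.55 m; q_7 = 0.15 × 0.50 × 0.55 = 0.04125 m³/s
Q = Σ qᵢ = 4.653 m³/s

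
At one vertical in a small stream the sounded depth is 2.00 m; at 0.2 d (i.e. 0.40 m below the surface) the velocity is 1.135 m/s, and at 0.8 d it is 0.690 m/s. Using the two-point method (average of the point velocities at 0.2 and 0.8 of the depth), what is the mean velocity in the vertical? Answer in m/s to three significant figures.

0.913 m/s

v̄ = (1.135 + 0.690) / 2 = 0.9125 m/s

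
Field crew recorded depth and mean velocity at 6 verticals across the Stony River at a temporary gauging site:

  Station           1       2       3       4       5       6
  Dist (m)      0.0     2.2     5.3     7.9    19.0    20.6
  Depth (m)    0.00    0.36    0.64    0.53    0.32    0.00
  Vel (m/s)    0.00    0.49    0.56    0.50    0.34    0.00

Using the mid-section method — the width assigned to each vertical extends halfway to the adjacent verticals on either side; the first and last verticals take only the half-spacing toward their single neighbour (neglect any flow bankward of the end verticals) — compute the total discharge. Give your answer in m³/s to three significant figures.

4.00 m³/s

w_2 = (5.3 − 0.0)/2 = 2.65 m; q_2 = 0.49 × 0.36 × 2.65 = 0.4675 m³/s
w_3 = (7.9 − 2.2)/2 = 2.85 m; q_3 = 0.56 × 0.64 × 2.85 = 1.021 m³/s
w_4 = (19.0 − 5.3)/2 = 6.85 m; q_4 = 0.50 × 0.53 × 6.85 = 1.815 m³/s
w_5 = (20.6 − 7.9)/2 = 6.35 m; q_5 = 0.34 × 0.32 × 6.35 = 0.6909 m³/s
Stations 1, 6 contribute zero (depth or velocity is 0).
Q = Σ qᵢ = 3.995 m³/s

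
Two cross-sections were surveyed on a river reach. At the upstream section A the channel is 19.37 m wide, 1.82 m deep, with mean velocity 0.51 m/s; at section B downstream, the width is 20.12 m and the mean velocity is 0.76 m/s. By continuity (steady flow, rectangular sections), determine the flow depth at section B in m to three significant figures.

Q = A₁V₁ = (19.37×1.82) × 0.51 = 17.98 m³/s
d₂ = Q/(b₂ V₂) = 17.98/(20.12×0.76) = 1.176 m

1.18 m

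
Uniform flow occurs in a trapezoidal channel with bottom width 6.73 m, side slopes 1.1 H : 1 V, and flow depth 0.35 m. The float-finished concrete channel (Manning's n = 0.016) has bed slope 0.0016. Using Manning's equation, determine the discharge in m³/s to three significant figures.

A = (b + z·y)·y = (6.73 + 1.1×0.35)×0.35 = 2.490 m²
P = b + 2y√(1+z²) = 6.73 + 2×0.35×√(1+1.1²) = 7.771 m
R = A/P = 2.490/7.771 = 0.3205 m
Q = (1/n)·A·R^(2/3)·S^(1/2) = (1/0.016) × 2.490 × 0.3205^(2/3) × 0.0016^(1/2) = 2.915 m³/s

2.92 m³/s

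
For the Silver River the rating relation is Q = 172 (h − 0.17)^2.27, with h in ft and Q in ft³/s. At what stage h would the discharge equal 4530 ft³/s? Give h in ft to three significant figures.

4.39 ft

h − h₀ = (Q/C)^(1/b) = (4530/172)^(1/2.27) = 4.225 ft
h = 0.17 + 4.225 = 4.395 ft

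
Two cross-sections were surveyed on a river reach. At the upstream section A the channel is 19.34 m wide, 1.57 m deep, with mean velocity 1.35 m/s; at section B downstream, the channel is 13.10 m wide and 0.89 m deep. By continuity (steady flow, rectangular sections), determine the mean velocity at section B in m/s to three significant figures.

3.52 m/s

Q = A₁V₁ = (19.34×1.57) × 1.35 = 40.99 m³/s
A₂ = 13.10 × 0.89 = 11.66 m²
V₂ = Q/A₂ = 40.99/11.66 = 3.516 m/s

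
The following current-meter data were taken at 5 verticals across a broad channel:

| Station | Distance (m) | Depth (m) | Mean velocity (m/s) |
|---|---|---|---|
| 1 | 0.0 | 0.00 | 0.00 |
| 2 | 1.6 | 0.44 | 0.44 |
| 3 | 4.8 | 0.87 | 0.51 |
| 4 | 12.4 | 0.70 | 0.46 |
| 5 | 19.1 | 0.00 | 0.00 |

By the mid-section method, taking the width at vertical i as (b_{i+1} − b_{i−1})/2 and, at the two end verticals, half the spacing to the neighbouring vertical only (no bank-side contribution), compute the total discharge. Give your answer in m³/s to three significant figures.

w_2 = (4.8 − 0.0)/2 = 2.4 m; q_2 = 0.44 × 0.44 × 2.4 = 0.4646 m³/s
w_3 = (12.4 − 1.6)/2 = 5.4 m; q_3 = 0.51 × 0.87 × 5.4 = 2.396 m³/s
w_4 = (19.1 − 4.8)/2 = 7.15 m; q_4 = 0.46 × 0.70 × 7.15 = 2.302 m³/s
Stations 1, 5 contribute zero (depth or velocity is 0).
Q = Σ qᵢ = 5.163 m³/s

5.16 m³/s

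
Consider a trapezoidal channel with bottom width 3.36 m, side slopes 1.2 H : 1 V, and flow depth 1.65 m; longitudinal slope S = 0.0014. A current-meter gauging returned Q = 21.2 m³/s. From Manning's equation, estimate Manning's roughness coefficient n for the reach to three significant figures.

A = (b + z·y)·y = (3.36 + 1.2×1.65)×1.65 = 8.811 m²
P = b + 2y√(1+z²) = 3.36 + 2×1.65×√(1+1.2²) = 8.515 m
R = A/P = 8.811/8.515 = 1.035 m
n = (1/Q)·A·R^(2/3)·S^(1/2) = (1/21.2) × 8.811 × 1.023 × 0.03742 = 0.01591

0.0159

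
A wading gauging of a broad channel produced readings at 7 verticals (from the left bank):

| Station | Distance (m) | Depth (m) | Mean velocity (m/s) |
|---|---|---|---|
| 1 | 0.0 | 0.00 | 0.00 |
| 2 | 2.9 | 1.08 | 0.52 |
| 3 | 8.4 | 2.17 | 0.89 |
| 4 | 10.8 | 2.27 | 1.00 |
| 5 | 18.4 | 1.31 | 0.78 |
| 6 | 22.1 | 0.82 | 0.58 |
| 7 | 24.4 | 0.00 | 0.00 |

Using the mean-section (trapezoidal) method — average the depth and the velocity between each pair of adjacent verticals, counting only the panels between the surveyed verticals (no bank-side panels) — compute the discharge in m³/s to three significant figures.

Panel 1-2: Δb = 2.9 m, d̄ = (0.00+1.08)/2 = 0.54, v̄ = (0.00+0.52)/2 = 0.26 → q = 2.9×0.54×0.26 = 0.4072 m³/s
Panel 2-3: Δb = 5.5 m, d̄ = (1.08+2.17)/2 = 1.625, v̄ = (0.52+0.89)/2 = 0.705 → q = 5.5×1.625×0.705 = 6.301 m³/s
Panel 3-4: Δb = 2.4 m, d̄ = (2.17+2.27)/2 = 2.22, v̄ = (0.89+1.00)/2 = 0.945 → q = 2.4×2.22×0.945 = 5.035 m³/s
Panel 4-5: Δb = 7.6 m, d̄ = (2.27+1.31)/2 = 1.79, v̄ = (1.00+0.78)/2 = 0.89 → q = 7.6×1.79×0.89 = 12.11 m³/s
Panel 5-6: Δb = 3.7 m, d̄ = (1.31+0.82)/2 = 1.065, v̄ = (0.78+0.58)/2 = 0.68 → q = 3.7×1.065×0.68 = 2.680 m³/s
Panel 6-7: Δb = 2.3 m, d̄ = (0.82+0.00)/2 = 0.41, v̄ = (0.58+0.00)/2 = 0.29 → q = 2.3×0.41×0.29 = 0.2735 m³/s
Q = Σ q = 26.80 m³/s

26.8 m³/s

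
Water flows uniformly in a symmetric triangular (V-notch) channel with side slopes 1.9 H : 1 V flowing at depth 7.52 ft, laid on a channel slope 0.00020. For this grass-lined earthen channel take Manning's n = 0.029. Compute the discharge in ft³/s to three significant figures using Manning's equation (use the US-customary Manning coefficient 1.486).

A = z·y² = 1.9×7.52² = 107.4 ft²
P = 2y√(1+z²) = 2×7.52×√(1+1.9²) = 32.29 ft
R = A/P = 107.4/32.29 = 3.327 ft
Q = (1.486/n)·A·R^(2/3)·S^(1/2) = (1.486/0.029) × 107.4 × 3.327^(2/3) × 0.00020^(1/2) = 173.5 ft³/s

174 ft³/s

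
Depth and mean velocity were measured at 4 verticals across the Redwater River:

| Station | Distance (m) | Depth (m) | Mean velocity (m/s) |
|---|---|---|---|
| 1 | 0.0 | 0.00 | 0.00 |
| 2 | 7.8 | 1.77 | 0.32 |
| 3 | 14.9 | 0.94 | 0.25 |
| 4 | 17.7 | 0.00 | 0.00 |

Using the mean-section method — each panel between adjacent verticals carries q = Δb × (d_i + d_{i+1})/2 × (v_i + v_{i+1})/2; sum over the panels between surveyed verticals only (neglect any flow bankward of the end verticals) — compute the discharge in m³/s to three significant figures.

4.01 m³/s

Panel 1-2: Δb = 7.8 m, d̄ = (0.00+1.77)/2 = 0.885, v̄ = (0.00+0.32)/2 = 0.16 → q = 7.8×0.885×0.16 = 1.104 m³/s
Panel 2-3: Δb = 7.1 m, d̄ = (1.77+0.94)/2 = 1.355, v̄ = (0.32+0.25)/2 = 0.285 → q = 7.1×1.355×0.285 = 2.742 m³/s
Panel 3-4: Δb = 2.8 m, d̄ = (0.94+0.00)/2 = 0.47, v̄ = (0.25+0.00)/2 = 0.125 → q = 2.8×0.47×0.125 = 0.1645 m³/s
Q = Σ q = 4.011 m³/s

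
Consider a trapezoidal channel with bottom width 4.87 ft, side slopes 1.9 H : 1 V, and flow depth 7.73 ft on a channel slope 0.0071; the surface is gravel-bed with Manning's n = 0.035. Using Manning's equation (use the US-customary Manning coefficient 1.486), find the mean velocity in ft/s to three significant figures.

A = (b + z·y)·y = (4.87 + 1.9×7.73)×7.73 = 151.2 ft²
P = b + 2y√(1+z²) = 4.87 + 2×7.73×√(1+1.9²) = 38.06 ft
R = A/P = 151.2/38.06 = 3.972 ft
Q = (1.486/n)·A·R^(2/3)·S^(1/2) = (1.486/0.035) × 151.2 × 3.972^(2/3) × 0.0071^(1/2) = 1356 ft³/s
V = Q/A = 1356/151.2 = 8.972 ft/s

8.97 ft/s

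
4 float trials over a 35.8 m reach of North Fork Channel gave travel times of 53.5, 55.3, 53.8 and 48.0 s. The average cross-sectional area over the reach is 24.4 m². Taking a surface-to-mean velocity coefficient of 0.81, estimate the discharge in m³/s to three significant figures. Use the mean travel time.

t̄ = (53.5 + 55.3 + 53.8 + 48.0) / 4 = 52.65 s
v_surface = L / t̄ = 35.8 / 52.65 = 0.6800 m/s
v_mean = 0.81 × 0.6800 = 0.5508 m/s
Q = A × v_mean = 24.4 × 0.5508 = 13.44 m³/s

13.4 m³/s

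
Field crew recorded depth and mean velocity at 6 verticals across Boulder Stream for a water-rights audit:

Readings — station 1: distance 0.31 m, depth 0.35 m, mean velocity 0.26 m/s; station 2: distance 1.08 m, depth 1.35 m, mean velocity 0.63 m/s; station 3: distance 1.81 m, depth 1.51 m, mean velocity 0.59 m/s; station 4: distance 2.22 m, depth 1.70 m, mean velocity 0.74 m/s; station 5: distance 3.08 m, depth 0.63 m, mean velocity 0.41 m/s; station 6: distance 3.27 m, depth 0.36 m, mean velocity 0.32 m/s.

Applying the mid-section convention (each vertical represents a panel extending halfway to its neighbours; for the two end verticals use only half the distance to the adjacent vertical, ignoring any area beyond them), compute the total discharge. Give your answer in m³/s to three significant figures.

2.13 m³/s

w_1 = (1.08 − 0.31)/2 = 0.385 m; q_1 = 0.26 × 0.35 × 0.385 = 0.03504 m³/s
w_2 = (1.81 − 0.31)/2 = 0.75 m; q_2 = 0.63 × 1.35 × 0.75 = 0.6379 m³/s
w_3 = (2.22 − 1.08)/2 = 0.57 m; q_3 = 0.59 × 1.51 × 0.57 = 0.5078 m³/s
w_4 = (3.08 − 1.81)/2 = 0.635 m; q_4 = 0.74 × 1.70 × 0.635 = 0.7988 m³/s
w_5 = (3.27 − 2.22)/2 = 0.525 m; q_5 = 0.41 × 0.63 × 0.525 = 0.1356 m³/s
w_6 = (3.27 − 3.08)/2 = 0.095 m; q_6 = 0.32 × 0.36 × 0.095 = 0.01094 m³/s
Q = Σ qᵢ = 2.126 m³/s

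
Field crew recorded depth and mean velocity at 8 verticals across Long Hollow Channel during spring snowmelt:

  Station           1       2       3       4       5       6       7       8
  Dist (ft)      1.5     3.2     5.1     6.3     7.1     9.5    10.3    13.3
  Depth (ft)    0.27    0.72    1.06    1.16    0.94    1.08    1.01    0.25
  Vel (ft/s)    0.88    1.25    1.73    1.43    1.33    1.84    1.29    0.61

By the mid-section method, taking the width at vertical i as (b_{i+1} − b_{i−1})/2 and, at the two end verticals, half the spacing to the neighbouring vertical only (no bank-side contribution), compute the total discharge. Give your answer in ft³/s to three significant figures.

14.2 ft³/s

w_1 = (3.2 − 1.5)/2 = 0.85 ft; q_1 = 0.88 × 0.27 × 0.85 = 0.2020 ft³/s
w_2 = (5.1 − 1.5)/2 = 1.8 ft; q_2 = 1.25 × 0.72 × 1.8 = 1.620 ft³/s
w_3 = (6.3 − 3.2)/2 = 1.55 ft; q_3 = 1.73 × 1.06 × 1.55 = 2.842 ft³/s
w_4 = (7.1 − 5.1)/2 = 1 ft; q_4 = 1.43 × 1.16 × 1 = 1.659 ft³/s
w_5 = (9.5 − 6.3)/2 = 1.6 ft; q_5 = 1.33 × 0.94 × 1.6 = 2.000 ft³/s
w_6 = (10.3 − 7.1)/2 = 1.6 ft; q_6 = 1.84 × 1.08 × 1.6 = 3.180 ft³/s
w_7 = (13.3 − 9.5)/2 = 1.9 ft; q_7 = 1.29 × 1.01 × 1.9 = 2.476 ft³/s
w_8 = (13.3 − 10.3)/2 = 1.5 ft; q_8 = 0.61 × 0.25 × 1.5 = 0.2288 ft³/s
Q = Σ qᵢ = 14.21 ft³/s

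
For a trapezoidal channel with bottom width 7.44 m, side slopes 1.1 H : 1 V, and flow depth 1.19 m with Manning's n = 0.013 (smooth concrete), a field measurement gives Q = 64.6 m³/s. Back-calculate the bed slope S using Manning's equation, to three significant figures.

A = (b + z·y)·y = (7.44 + 1.1×1.19)×1.19 = 10.41 m²
P = b + 2y√(1+z²) = 7.44 + 2×1.19×√(1+1.1²) = 10.98 m
R = A/P = 10.41/10.98 = 0.9484 m
S = (Q·n / (1·A·R^(2/3)))² = (64.6×0.013 / (1×10.41×0.9653))² = 0.006983

0.00698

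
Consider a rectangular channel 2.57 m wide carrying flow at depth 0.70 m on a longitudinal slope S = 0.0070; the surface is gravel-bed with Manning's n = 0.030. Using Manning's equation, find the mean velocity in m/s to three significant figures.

1.65 m/s

A = b·y = 2.57 × 0.70 = 1.799 m²
P = b + 2y = 2.57 + 2×0.70 = 3.970 m
R = A/P = 1.799/3.970 = 0.4531 m
Q = (1/n)·A·R^(2/3)·S^(1/2) = (1/0.030) × 1.799 × 0.4531^(2/3) × 0.0070^(1/2) = 2.960 m³/s
V = Q/A = 2.960/1.799 = 1.645 m/s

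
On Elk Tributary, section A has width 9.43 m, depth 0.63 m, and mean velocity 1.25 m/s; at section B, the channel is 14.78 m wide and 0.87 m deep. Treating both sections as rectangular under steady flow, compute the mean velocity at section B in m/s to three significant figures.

Q = A₁V₁ = (9.43×0.63) × 1.25 = 7.426 m³/s
A₂ = 14.78 × 0.87 = 12.86 m²
V₂ = Q/A₂ = 7.426/12.86 = 0.5775 m/s

0.578 m/s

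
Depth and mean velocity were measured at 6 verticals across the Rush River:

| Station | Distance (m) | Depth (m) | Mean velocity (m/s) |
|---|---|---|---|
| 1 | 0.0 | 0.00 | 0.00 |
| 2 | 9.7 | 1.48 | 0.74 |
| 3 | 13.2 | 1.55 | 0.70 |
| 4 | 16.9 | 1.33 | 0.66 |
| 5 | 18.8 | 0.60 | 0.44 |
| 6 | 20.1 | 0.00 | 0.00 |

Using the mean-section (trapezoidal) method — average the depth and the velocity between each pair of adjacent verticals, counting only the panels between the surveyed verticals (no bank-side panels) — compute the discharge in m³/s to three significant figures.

Panel 1-2: Δb = 9.7 m, d̄ = (0.00+1.48)/2 = 0.74, v̄ = (0.00+0.74)/2 = 0.37 → q = 9.7×0.74×0.37 = 2.656 m³/s
Panel 2-3: Δb = 3.5 m, d̄ = (1.48+1.55)/2 = 1.515, v̄ = (0.74+0.70)/2 = 0.72 → q = 3.5×1.515×0.72 = 3.818 m³/s
Panel 3-4: Δb = 3.7 m, d̄ = (1.55+1.33)/2 = 1.44, v̄ = (0.70+0.66)/2 = 0.68 → q = 3.7×1.44×0.68 = 3.623 m³/s
Panel 4-5: Δb = 1.9 m, d̄ = (1.33+0.60)/2 = 0.965, v̄ = (0.66+0.44)/2 = 0.55 → q = 1.9×0.965×0.55 = 1.008 m³/s
Panel 5-6: Δb = 1.3 m, d̄ = (0.60+0.00)/2 = 0.3, v̄ = (0.44+0.00)/2 = 0.22 → q = 1.3×0.3×0.22 = 0.08580 m³/s
Q = Σ q = 11.19 m³/s

11.2 m³/s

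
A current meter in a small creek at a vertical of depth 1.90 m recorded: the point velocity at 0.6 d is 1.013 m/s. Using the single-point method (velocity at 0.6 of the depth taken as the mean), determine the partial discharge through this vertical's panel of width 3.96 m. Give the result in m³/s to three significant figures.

v̄ = v₀.₆ = 1.013 m/s
q = v̄ × d × w = 1.013 × 1.90 × 3.96 = 7.622 m³/s

7.62 m³/s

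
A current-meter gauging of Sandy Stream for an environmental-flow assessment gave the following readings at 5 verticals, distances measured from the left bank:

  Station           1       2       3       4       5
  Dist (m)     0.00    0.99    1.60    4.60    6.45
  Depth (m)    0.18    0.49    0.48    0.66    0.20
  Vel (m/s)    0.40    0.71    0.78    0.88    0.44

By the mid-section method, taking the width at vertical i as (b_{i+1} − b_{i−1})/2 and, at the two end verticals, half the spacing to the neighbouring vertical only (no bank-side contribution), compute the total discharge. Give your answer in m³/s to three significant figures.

2.48 m³/s

w_1 = (0.99 − 0.00)/2 = 0.495 m; q_1 = 0.40 × 0.18 × 0.495 = 0.03564 m³/s
w_2 = (1.60 − 0.00)/2 = 0.8 m; q_2 = 0.71 × 0.49 × 0.8 = 0.2783 m³/s
w_3 = (4.60 − 0.99)/2 = 1.805 m; q_3 = 0.78 × 0.48 × 1.805 = 0.6758 m³/s
w_4 = (6.45 − 1.60)/2 = 2.425 m; q_4 = 0.88 × 0.66 × 2.425 = 1.408 m³/s
w_5 = (6.45 − 4.60)/2 = 0.925 m; q_5 = 0.44 × 0.20 × 0.925 = 0.08140 m³/s
Q = Σ qᵢ = 2.480 m³/s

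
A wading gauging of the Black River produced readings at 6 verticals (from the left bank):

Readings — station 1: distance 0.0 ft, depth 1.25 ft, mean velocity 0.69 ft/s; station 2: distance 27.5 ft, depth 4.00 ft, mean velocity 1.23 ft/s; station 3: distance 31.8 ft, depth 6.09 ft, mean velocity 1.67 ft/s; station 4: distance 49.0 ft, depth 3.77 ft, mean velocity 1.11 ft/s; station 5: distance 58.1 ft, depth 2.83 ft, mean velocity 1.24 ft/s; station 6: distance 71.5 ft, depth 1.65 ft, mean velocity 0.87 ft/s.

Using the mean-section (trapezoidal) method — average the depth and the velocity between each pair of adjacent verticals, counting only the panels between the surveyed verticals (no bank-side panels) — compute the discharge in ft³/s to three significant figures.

286 ft³/s

Panel 1-2: Δb = 27.5 ft, d̄ = (1.25+4.00)/2 = 2.625, v̄ = (0.69+1.23)/2 = 0.96 → q = 27.5×2.625×0.96 = 69.30 ft³/s
Panel 2-3: Δb = 4.3 ft, d̄ = (4.00+6.09)/2 = 5.045, v̄ = (1.23+1.67)/2 = 1.45 → q = 4.3×5.045×1.45 = 31.46 ft³/s
Panel 3-4: Δb = 17.2 ft, d̄ = (6.09+3.77)/2 = 4.93, v̄ = (1.67+1.11)/2 = 1.39 → q = 17.2×4.93×1.39 = 117.9 ft³/s
Panel 4-5: Δb = 9.1 ft, d̄ = (3.77+2.83)/2 = 3.3, v̄ = (1.11+1.24)/2 = 1.175 → q = 9.1×3.3×1.175 = 35.29 ft³/s
Panel 5-6: Δb = 13.4 ft, d̄ = (2.83+1.65)/2 = 2.24, v̄ = (1.24+0.87)/2 = 1.055 → q = 13.4×2.24×1.055 = 31.67 ft³/s
Q = Σ q = 285.6 ft³/s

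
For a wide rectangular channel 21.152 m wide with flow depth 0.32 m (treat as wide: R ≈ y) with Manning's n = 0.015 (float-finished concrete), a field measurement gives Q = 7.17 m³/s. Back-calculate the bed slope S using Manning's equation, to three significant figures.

0.00115

A = b·y = 21.152 × 0.32 = 6.769 m²
Wide channel: R ≈ y = 0.32 m
S = (Q·n / (1·A·R^(2/3)))² = (7.17×0.015 / (1×6.769×0.4678))² = 0.001154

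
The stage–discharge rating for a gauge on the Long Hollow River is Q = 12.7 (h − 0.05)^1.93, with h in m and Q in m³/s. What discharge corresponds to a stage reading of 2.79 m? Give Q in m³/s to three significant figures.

88.9 m³/s

Q = 12.7 × (2.79 − 0.05)^1.93 = 12.7 × 2.74^1.93 = 88.85 m³/s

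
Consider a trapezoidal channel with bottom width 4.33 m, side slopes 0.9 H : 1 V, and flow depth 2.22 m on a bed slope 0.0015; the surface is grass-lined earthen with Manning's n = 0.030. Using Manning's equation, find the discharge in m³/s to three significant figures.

22.3 m³/s

A = (b + z·y)·y = (4.33 + 0.9×2.22)×2.22 = 14.05 m²
P = b + 2y√(1+z²) = 4.33 + 2×2.22×√(1+0.9²) = 10.30 m
R = A/P = 14.05/10.30 = 1.363 m
Q = (1/n)·A·R^(2/3)·S^(1/2) = (1/0.030) × 14.05 × 1.363^(2/3) × 0.0015^(1/2) = 22.30 m³/s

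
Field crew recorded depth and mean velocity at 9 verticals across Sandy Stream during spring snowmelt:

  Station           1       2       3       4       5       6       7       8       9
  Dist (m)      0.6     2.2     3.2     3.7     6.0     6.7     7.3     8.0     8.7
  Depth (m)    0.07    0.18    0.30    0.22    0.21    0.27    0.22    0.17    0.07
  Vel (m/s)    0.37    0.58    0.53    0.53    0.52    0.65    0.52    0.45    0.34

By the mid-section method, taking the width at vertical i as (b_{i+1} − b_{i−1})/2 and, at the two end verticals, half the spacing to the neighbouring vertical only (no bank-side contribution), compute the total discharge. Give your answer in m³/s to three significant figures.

w_1 = (2.2 − 0.6)/2 = 0.8 m; q_1 = 0.37 × 0.07 × 0.8 = 0.02072 m³/s
w_2 = (3.2 − 0.6)/2 = 1.3 m; q_2 = 0.58 × 0.18 × 1.3 = 0.1357 m³/s
w_3 = (3.7 − 2.2)/2 = 0.75 m; q_3 = 0.53 × 0.30 × 0.75 = 0.1193 m³/s
w_4 = (6.0 − 3.2)/2 = 1.4 m; q_4 = 0.53 × 0.22 × 1.4 = 0.1632 m³/s
w_5 = (6.7 − 3.7)/2 = 1.5 m; q_5 = 0.52 × 0.21 × 1.5 = 0.1638 m³/s
w_6 = (7.3 − 6.0)/2 = 0.65 m; q_6 = 0.65 × 0.27 × 0.65 = 0.1141 m³/s
w_7 = (8.0 − 6.7)/2 = 0.65 m; q_7 = 0.52 × 0.22 × 0.65 = 0.07436 m³/s
w_8 = (8.7 − 7.3)/2 = 0.7 m; q_8 = 0.45 × 0.17 × 0.7 = 0.05355 m³/s
w_9 = (8.7 − 8.0)/2 = 0.35 m; q_9 = 0.34 × 0.07 × 0.35 = 0.008330 m³/s
Q = Σ qᵢ = 0.8530 m³/s

0.853 m³/s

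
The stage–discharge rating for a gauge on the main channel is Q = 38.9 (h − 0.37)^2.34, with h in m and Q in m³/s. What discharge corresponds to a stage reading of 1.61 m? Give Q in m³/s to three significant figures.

64.4 m³/s

Q = 38.9 × (1.61 − 0.37)^2.34 = 38.9 × 1.24^2.34 = 64.35 m³/s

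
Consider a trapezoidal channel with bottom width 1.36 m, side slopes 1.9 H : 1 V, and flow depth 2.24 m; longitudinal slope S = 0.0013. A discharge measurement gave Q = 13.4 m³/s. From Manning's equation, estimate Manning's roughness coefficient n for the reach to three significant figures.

0.0371

A = (b + z·y)·y = (1.36 + 1.9×2.24)×2.24 = 12.58 m²
P = b + 2y√(1+z²) = 1.36 + 2×2.24×√(1+1.9²) = 10.98 m
R = A/P = 12.58/10.98 = 1.146 m
n = (1/Q)·A·R^(2/3)·S^(1/2) = (1/13.4) × 12.58 × 1.095 × 0.03606 = 0.03706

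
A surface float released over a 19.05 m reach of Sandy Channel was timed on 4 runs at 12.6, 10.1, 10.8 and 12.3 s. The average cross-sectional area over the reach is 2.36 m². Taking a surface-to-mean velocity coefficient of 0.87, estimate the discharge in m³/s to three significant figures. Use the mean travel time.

3.42 m³/s

t̄ = (12.6 + 10.1 + 10.8 + 12.3) / 4 = 11.45 s
v_surface = L / t̄ = 19.05 / 11.45 = 1.664 m/s
v_mean = 0.87 × 1.664 = 1.447 m/s
Q = A × v_mean = 2.36 × 1.447 = 3.416 m³/s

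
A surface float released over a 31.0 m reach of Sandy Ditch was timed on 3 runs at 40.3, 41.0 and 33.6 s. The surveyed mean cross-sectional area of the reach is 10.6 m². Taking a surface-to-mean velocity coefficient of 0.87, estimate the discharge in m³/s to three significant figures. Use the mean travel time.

t̄ = (40.3 + 41.0 + 33.6) / 3 = 38.3 s
v_surface = L / t̄ = 31.0 / 38.3 = 0.8094 m/s
v_mean = 0.87 × 0.8094 = 0.7042 m/s
Q = A × v_mean = 10.6 × 0.7042 = 7.464 m³/s

7.46 m³/s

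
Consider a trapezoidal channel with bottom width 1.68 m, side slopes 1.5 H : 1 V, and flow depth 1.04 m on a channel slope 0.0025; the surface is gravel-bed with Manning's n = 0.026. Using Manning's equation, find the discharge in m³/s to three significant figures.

4.71 m³/s

A = (b + z·y)·y = (1.68 + 1.5×1.04)×1.04 = 3.370 m²
P = b + 2y√(1+z²) = 1.68 + 2×1.04×√(1+1.5²) = 5.430 m
R = A/P = 3.370/5.430 = 0.6206 m
Q = (1/n)·A·R^(2/3)·S^(1/2) = (1/0.026) × 3.370 × 0.6206^(2/3) × 0.0025^(1/2) = 4.715 m³/s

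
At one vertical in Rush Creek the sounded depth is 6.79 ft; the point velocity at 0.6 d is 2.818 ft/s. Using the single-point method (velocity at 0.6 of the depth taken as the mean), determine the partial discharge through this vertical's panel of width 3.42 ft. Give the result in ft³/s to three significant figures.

v̄ = v₀.₆ = 2.818 ft/s
q = v̄ × d × w = 2.818 × 6.79 × 3.42 = 65.44 ft³/s

65.4 ft³/s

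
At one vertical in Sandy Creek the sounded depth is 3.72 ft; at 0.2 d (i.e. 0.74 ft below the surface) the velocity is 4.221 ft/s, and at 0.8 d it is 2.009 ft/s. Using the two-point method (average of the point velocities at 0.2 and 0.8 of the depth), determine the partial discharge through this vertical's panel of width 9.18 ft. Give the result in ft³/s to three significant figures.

106 ft³/s

v̄ = (4.221 + 2.009) / 2 = 3.115 ft/s
q = v̄ × d × w = 3.115 × 3.72 × 9.18 = 106.4 ft³/s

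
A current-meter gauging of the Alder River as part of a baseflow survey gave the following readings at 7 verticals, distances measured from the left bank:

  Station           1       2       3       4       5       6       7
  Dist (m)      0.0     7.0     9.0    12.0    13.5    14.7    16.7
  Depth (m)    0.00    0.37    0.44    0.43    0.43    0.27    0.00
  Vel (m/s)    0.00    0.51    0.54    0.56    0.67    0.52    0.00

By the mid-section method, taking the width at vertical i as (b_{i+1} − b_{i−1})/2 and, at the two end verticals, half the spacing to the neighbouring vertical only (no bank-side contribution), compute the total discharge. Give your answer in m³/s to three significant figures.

2.60 m³/s

w_2 = (9.0 − 0.0)/2 = 4.5 m; q_2 = 0.51 × 0.37 × 4.5 = 0.8492 m³/s
w_3 = (12.0 − 7.0)/2 = 2.5 m; q_3 = 0.54 × 0.44 × 2.5 = 0.5940 m³/s
w_4 = (13.5 − 9.0)/2 = 2.25 m; q_4 = 0.56 × 0.43 × 2.25 = 0.5418 m³/s
w_5 = (14.7 − 12.0)/2 = 1.35 m; q_5 = 0.67 × 0.43 × 1.35 = 0.3889 m³/s
w_6 = (16.7 − 13.5)/2 = 1.6 m; q_6 = 0.52 × 0.27 × 1.6 = 0.2246 m³/s
Stations 1, 7 contribute zero (depth or velocity is 0).
Q = Σ qᵢ = 2.599 m³/s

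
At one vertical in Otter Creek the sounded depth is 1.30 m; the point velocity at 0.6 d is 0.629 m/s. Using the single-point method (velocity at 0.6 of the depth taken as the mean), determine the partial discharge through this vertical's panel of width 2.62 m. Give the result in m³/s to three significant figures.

v̄ = v₀.₆ = 0.629 m/s
q = v̄ × d × w = 0.6290 × 1.30 × 2.62 = 2.142 m³/s

2.14 m³/s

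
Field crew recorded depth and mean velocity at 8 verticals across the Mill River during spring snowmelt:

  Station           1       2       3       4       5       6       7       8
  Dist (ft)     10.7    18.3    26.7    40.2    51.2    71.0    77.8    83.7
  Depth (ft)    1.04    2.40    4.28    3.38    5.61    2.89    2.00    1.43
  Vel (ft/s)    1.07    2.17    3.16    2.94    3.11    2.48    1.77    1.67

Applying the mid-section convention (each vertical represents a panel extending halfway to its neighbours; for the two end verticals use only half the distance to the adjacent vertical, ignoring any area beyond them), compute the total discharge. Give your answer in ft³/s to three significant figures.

709 ft³/s

w_1 = (18.3 − 10.7)/2 = 3.8 ft; q_1 = 1.07 × 1.04 × 3.8 = 4.229 ft³/s
w_2 = (26.7 − 10.7)/2 = 8 ft; q_2 = 2.17 × 2.40 × 8 = 41.66 ft³/s
w_3 = (40.2 − 18.3)/2 = 10.95 ft; q_3 = 3.16 × 4.28 × 10.95 = 148.1 ft³/s
w_4 = (51.2 − 26.7)/2 = 12.25 ft; q_4 = 2.94 × 3.38 × 12.25 = 121.7 ft³/s
w_5 = (71.0 − 40.2)/2 = 15.4 ft; q_5 = 3.11 × 5.61 × 15.4 = 268.7 ft³/s
w_6 = (77.8 − 51.2)/2 = 13.3 ft; q_6 = 2.48 × 2.89 × 13.3 = 95.32 ft³/s
w_7 = (83.7 − 71.0)/2 = 6.35 ft; q_7 = 1.77 × 2.00 × 6.35 = 22.48 ft³/s
w_8 = (83.7 − 77.8)/2 = 2.95 ft; q_8 = 1.67 × 1.43 × 2.95 = 7.045 ft³/s
Q = Σ qᵢ = 709.3 ft³/s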